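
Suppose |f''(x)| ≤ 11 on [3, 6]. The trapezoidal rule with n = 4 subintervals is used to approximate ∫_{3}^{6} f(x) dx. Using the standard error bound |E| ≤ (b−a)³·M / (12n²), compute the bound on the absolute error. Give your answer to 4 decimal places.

1.5469

|E| ≤ (3)³·11 / (12·4²) = 297/192 = 1.5469.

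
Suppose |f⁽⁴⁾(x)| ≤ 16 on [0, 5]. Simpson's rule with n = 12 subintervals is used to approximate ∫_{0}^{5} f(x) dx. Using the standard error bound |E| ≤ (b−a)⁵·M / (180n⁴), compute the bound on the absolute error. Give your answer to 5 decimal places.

0.01340

|E| ≤ (5)⁵·16 / (180·12⁴) = 50000/3732480 = 0.01340.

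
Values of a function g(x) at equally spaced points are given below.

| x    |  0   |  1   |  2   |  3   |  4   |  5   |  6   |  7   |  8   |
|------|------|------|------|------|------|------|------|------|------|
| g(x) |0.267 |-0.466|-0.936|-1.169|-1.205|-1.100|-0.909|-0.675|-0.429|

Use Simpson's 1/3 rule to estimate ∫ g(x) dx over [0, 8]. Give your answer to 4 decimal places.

h = 1, n = 8.
(h/3)·[y₀ + 4y₁ + 2y₂ + 4y₃ + 2y₄ + 4y₅ + 2y₆ + 4y₇ + y₈] = 0.333333·(-19.902) = -6.6340.

-6.6340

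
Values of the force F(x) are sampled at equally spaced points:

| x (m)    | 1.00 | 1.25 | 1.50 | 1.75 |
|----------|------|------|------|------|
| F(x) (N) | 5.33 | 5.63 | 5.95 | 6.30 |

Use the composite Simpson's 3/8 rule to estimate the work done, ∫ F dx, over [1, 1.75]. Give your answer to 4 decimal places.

4.3472

h = 0.25, n = 3.
(3h/8)·[y₀ + 3y₁ + 3y₂ + y₃] = 0.09375·(46.37) = 4.3472.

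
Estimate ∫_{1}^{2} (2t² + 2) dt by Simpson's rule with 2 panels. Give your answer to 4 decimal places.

6.6667

h = (2 − 1)/2 = 0.5.
Nodes t₀,…,t₂ = 1, 1.5, 2.
f(t) = 2t² + 2: f₀=4, f₁=6.5, f₂=10.
(h/3)·[f₀ + 4f₁ + f₂] = 0.166667·(40) = 6.6667.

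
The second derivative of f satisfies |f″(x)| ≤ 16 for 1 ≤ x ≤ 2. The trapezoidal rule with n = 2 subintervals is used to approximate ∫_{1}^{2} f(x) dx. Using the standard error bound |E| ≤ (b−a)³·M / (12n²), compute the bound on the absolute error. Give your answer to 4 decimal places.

0.3333

|E| ≤ (1)³·16 / (12·2²) = 16/48 = 0.3333.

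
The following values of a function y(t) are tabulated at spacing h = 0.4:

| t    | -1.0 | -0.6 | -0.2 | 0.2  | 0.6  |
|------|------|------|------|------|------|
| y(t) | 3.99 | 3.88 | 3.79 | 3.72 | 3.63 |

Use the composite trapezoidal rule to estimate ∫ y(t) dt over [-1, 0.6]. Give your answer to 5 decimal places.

6.08000

h = 0.4, n = 4.
(h/2)·[y₀ + 2y₁ + 2y₂ + 2y₃ + y₄] = 0.2·(30.40) = 6.08000.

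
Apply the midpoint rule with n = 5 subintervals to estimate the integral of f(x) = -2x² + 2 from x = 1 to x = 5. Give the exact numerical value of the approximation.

-74.24

h = (5 − 1)/5 = 0.8.
Midpoints m₁,…,m₅ = 1.4, 2.2, 3, 3.8, 4.6.
f(m₁)=-1.92, f(m₂)=-7.68, f(m₃)=-16, f(m₄)=-26.88, f(m₅)=-40.32.
h·[f(m₁) + f(m₂) + f(m₃) + f(m₄) + f(m₅)] = 0.8·(-92.8) = -74.24.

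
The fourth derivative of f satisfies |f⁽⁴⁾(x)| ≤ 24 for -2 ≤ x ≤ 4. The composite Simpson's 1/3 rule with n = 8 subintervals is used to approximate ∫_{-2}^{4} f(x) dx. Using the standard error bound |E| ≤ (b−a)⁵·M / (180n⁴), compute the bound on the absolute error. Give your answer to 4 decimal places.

|E| ≤ (6)⁵·24 / (180·8⁴) = 186624/737280 = 0.2531.

0.2531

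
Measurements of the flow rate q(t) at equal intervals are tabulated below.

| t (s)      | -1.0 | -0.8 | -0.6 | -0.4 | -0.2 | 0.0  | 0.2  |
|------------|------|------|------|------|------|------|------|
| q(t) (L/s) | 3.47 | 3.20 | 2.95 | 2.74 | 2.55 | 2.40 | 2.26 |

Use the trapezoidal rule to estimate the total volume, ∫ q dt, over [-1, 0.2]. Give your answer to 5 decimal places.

h = 0.2, n = 6.
(h/2)·[y₀ + 2y₁ + 2y₂ + 2y₃ + 2y₄ + 2y₅ + y₆] = 0.1·(33.41) = 3.34100.

3.34100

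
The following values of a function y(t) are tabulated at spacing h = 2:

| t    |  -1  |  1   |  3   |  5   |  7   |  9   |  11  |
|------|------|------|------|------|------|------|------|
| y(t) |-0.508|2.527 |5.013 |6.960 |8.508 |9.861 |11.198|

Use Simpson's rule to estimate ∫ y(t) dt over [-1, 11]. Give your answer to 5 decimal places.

h = 2, n = 6.
(h/3)·[y₀ + 4y₁ + 2y₂ + 4y₃ + 2y₄ + 4y₅ + y₆] = 0.666667·(115.124) = 76.74933.

76.74933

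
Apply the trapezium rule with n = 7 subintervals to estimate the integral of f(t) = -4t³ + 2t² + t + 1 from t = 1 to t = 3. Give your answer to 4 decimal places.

-57.2653

h = (3 − 1)/7 = 0.285714.
Nodes t₀,…,t₇ = 1, 1.285714, 1.571429, 1.857143, 2.142857, 2.428571, 2.714286, 3.
f(t) = -4t³ + 2t² + t + 1: f₀=0, f₁=-2.909621, f₂=-8.011662, f₃=-15.865889, f₄=-27.032070, f₅=-42.069971, f₆=-61.539359, f₇=-86.
(h/2)·[f₀ + 2f₁ + 2f₂ + 2f₃ + 2f₄ + 2f₅ + 2f₆ + f₇] = 0.142857·(-400.857143) = -57.2653.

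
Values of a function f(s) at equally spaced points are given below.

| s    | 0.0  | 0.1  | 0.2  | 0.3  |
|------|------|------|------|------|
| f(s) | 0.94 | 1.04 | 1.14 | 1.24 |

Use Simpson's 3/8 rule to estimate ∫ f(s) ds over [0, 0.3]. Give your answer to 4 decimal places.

0.3270

h = 0.1, n = 3.
(3h/8)·[y₀ + 3y₁ + 3y₂ + y₃] = 0.0375·(8.72) = 0.3270.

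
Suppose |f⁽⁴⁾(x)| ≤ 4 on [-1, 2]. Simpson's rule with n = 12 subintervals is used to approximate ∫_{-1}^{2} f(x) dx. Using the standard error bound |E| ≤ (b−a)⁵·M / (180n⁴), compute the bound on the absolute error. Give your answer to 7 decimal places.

|E| ≤ (3)⁵·4 / (180·12⁴) = 972/3732480 = 0.0002604.

0.0002604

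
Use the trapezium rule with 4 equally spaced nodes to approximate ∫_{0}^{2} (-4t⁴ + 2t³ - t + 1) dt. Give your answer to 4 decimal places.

h = (2 − 0)/3 = 0.666667.
Nodes t₀,…,t₃ = 0, 0.666667, 1.333333, 2.
f(t) = -4t⁴ + 2t³ - t + 1: f₀=1, f₁=0.135802, f₂=-8.234568, f₃=-49.
(h/2)·[f₀ + 2f₁ + 2f₂ + f₃] = 0.333333·(-64.197531) = -21.3992.

-21.3992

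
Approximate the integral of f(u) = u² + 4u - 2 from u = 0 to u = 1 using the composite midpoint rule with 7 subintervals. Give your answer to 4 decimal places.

h = (1 − 0)/7 = 0.142857.
Midpoints m₁,…,m₇ = 0.071429, 0.214286, 0.357143, 0.5, 0.642857, 0.785714, 0.928571.
f(m₁)=-1.709184, f(m₂)=-1.096939, f(m₃)=-0.443878, f(m₄)=0.25, f(m₅)=0.984694, f(m₆)=1.760204, f(m₇)=2.576531.
h·[f(m₁) + f(m₂) + f(m₃) + f(m₄) + f(m₅) + f(m₆) + f(m₇)] = 0.142857·(2.321429) = 0.3316.

0.3316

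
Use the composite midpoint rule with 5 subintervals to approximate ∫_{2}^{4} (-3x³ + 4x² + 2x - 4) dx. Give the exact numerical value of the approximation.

h = (4 − 2)/5 = 0.4.
Midpoints m₁,…,m₅ = 2.2, 2.6, 3, 3.4, 3.8.
f(m₁)=-12.184, f(m₂)=-24.488, f(m₃)=-43, f(m₄)=-68.872, f(m₅)=-103.256.
h·[f(m₁) + f(m₂) + f(m₃) + f(m₄) + f(m₅)] = 0.4·(-251.8) = -100.72.

-100.72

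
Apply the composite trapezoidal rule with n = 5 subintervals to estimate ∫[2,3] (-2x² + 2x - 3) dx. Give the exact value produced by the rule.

-10.68

h = (3 − 2)/5 = 0.2.
Nodes x₀,…,x₅ = 2, 2.2, 2.4, 2.6, 2.8, 3.
f(x) = -2x² + 2x - 3: f₀=-7, f₁=-8.28, f₂=-9.72, f₃=-11.32, f₄=-13.08, f₅=-15.
(h/2)·[f₀ + 2f₁ + 2f₂ + 2f₃ + 2f₄ + f₅] = 0.1·(-106.8) = -10.68.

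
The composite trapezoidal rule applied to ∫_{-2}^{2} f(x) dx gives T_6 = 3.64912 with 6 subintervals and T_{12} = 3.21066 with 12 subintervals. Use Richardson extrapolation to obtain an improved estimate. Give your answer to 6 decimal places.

3.064507

R = (4·T_{12} − T_6) / 3 = (4·3.21066 − 3.64912)/3 = (9.19352)/3 = 3.064507.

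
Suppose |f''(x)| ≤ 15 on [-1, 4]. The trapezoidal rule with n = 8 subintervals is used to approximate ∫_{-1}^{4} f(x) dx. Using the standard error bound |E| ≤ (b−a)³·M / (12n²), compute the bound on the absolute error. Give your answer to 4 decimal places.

2.4414

|E| ≤ (5)³·15 / (12·8²) = 1875/768 = 2.4414.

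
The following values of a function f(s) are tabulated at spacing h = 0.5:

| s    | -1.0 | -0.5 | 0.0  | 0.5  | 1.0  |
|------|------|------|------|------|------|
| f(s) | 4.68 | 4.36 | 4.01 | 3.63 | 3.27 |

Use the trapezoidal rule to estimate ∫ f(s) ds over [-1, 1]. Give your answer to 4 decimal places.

h = 0.5, n = 4.
(h/2)·[y₀ + 2y₁ + 2y₂ + 2y₃ + y₄] = 0.25·(31.95) = 7.9875.

7.9875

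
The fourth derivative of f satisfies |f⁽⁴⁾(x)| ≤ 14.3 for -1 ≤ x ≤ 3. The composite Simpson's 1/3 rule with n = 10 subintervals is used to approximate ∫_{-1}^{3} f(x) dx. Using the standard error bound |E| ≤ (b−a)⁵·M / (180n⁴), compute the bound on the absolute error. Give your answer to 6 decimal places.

0.008135

|E| ≤ (4)⁵·14.3 / (180·10⁴) = 14643.2/1800000 = 0.008135.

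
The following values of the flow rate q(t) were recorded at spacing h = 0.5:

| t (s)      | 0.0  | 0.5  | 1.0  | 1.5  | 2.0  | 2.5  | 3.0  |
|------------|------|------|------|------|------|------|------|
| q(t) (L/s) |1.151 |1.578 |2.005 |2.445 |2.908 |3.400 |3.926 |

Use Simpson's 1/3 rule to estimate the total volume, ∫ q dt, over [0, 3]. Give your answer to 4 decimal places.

7.4325

h = 0.5, n = 6.
(h/3)·[y₀ + 4y₁ + 2y₂ + 4y₃ + 2y₄ + 4y₅ + y₆] = 0.166667·(44.595) = 7.4325.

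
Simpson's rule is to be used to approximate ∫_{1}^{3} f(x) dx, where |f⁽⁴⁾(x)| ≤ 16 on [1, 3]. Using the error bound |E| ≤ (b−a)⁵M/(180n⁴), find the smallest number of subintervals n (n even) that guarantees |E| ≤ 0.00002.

20

Need 512/(180n⁴) ≤ 0.00002.
n⁴ ≥ 512/(180·0.00002) = 142222 ⇒ n ≥ 19.4197, so the smallest even n is 20. (n must be even for Simpson's rule.)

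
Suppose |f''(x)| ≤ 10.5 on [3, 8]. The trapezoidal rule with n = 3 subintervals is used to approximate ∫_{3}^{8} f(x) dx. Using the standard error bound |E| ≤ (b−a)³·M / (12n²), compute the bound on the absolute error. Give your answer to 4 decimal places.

|E| ≤ (5)³·10.5 / (12·3²) = 1312.5/108 = 12.1528.

12.1528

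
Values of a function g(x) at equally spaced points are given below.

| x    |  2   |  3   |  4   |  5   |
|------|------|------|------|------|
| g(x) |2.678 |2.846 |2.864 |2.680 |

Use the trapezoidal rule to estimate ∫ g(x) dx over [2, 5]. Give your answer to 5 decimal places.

8.38900

h = 1, n = 3.
(h/2)·[y₀ + 2y₁ + 2y₂ + y₃] = 0.5·(16.778) = 8.38900.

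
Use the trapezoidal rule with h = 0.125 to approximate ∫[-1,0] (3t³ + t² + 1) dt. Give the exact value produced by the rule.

h = (0 − (-1))/8 = 0.125.
Nodes t₀,…,t₈ = -1, -0.875, -0.75, -0.625, -0.5, -0.375, -0.25, -0.125, 0.
f(t) = 3t³ + t² + 1: f₀=-1, f₁=-0.244140625, f₂=0.296875, f₃=0.658203125, f₄=0.875, f₅=0.982421875, f₆=1.015625, f₇=1.009765625, f₈=1.
(h/2)·[f₀ + 2f₁ + 2f₂ + 2f₃ + 2f₄ + 2f₅ + 2f₆ + 2f₇ + f₈] = 0.0625·(9.1875) = 0.57421875.

0.57421875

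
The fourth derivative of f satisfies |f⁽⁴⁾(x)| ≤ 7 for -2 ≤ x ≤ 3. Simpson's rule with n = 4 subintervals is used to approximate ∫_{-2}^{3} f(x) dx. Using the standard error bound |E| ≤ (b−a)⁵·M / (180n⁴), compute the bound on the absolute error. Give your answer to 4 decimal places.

0.4747

|E| ≤ (5)⁵·7 / (180·4⁴) = 21875/46080 = 0.4747.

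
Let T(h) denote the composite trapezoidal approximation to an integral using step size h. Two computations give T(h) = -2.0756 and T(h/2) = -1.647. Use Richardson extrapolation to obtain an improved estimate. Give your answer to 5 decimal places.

-1.50413

R = (4·T(h/2) − T(h)) / 3 = (4·(-1.647) − (-2.0756))/3 = (-4.5124)/3 = -1.50413.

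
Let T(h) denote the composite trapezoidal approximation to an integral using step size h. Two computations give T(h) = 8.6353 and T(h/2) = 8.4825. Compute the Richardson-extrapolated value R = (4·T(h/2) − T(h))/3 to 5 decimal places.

R = (4·T(h/2) − T(h)) / 3 = (4·8.4825 − 8.6353)/3 = (25.2947)/3 = 8.43157.

8.43157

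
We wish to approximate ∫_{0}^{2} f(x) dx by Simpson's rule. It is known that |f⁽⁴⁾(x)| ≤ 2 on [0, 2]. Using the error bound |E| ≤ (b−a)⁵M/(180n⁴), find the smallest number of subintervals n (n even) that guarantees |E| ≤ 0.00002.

12

Need 64/(180n⁴) ≤ 0.00002.
n⁴ ≥ 64/(180·0.00002) = 17777.8 ⇒ n ≥ 11.5470, so the smallest even n is 12. (n must be even for Simpson's rule.)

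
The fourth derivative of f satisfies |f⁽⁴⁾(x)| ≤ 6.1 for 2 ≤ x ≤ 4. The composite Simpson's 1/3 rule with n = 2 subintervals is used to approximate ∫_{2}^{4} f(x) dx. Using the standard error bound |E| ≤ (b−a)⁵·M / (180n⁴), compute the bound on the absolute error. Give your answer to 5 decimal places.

0.06778

|E| ≤ (2)⁵·6.1 / (180·2⁴) = 195.2/2880 = 0.06778.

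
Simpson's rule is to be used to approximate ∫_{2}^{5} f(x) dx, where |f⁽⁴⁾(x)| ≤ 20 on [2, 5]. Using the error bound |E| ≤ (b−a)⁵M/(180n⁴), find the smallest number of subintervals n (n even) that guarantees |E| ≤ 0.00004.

Need 4860/(180n⁴) ≤ 0.00004.
n⁴ ≥ 4860/(180·0.00004) = 675000 ⇒ n ≥ 28.6633, so the smallest even n is 30. (n must be even for Simpson's rule.)

30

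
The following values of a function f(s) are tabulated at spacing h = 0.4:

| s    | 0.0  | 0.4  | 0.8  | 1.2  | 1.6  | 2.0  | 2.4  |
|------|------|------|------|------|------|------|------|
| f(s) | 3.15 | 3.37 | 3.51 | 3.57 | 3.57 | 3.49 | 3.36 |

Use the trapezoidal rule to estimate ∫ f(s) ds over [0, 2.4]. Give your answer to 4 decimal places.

8.3060

h = 0.4, n = 6.
(h/2)·[y₀ + 2y₁ + 2y₂ + 2y₃ + 2y₄ + 2y₅ + y₆] = 0.2·(41.53) = 8.3060.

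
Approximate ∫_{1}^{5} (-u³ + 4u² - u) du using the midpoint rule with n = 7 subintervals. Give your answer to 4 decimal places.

h = (5 − 1)/7 = 0.571429.
Midpoints m₁,…,m₇ = 1.285714, 1.857143, 2.428571, 3, 3.571429, 4.142857, 4.714286.
f(m₁)=3.201166, f(m₂)=5.533528, f(m₃)=6.839650, f(m₄)=6, f(m₅)=1.895044, f(m₆)=-6.594752, f(m₇)=-20.588921.
h·[f(m₁) + f(m₂) + f(m₃) + f(m₄) + f(m₅) + f(m₆) + f(m₇)] = 0.571429·(-3.714286) = -2.1224.

-2.1224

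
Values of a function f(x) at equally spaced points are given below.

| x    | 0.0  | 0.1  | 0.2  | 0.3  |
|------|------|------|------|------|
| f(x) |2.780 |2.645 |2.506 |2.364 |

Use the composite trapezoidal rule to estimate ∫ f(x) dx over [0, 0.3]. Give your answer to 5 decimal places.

h = 0.1, n = 3.
(h/2)·[y₀ + 2y₁ + 2y₂ + y₃] = 0.05·(15.446) = 0.77230.

0.77230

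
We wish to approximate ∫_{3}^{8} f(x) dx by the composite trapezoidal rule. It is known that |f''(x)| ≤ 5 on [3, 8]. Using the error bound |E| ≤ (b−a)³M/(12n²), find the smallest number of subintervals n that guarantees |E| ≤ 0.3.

14

Need 625/(12n²) ≤ 0.3.
n² ≥ 625/(12·0.3) = 173.611 ⇒ n ≥ 13.1762, so the smallest n is 14.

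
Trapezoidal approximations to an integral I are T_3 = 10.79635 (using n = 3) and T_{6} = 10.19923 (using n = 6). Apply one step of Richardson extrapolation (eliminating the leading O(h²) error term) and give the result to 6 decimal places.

R = (4·T_{6} − T_3) / 3 = (4·10.19923 − 10.79635)/3 = (30.00057)/3 = 10.000190.

10.000190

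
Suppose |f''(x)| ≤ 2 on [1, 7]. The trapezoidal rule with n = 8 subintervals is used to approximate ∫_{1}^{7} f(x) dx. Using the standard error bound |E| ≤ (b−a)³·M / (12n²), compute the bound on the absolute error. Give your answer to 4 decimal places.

|E| ≤ (6)³·2 / (12·8²) = 432/768 = 0.5625.

0.5625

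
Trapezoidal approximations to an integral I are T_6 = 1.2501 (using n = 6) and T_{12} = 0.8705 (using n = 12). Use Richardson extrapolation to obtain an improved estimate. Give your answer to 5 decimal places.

R = (4·T_{12} − T_6) / 3 = (4·0.8705 − 1.2501)/3 = (2.2319)/3 = 0.74397.

0.74397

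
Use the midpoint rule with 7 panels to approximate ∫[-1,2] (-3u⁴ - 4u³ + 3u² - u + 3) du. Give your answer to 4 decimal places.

h = (2 − (-1))/7 = 0.428571.
Midpoints m₁,…,m₇ = -0.785714, -0.357143, 0.071429, 0.5, 0.928571, 1.357143, 1.785714.
f(m₁)=6.434637, f(m₂)=3.873204, f(m₃)=2.942342, f(m₄)=2.5625, f(m₅)=-0.774859, f(m₆)=-13.007263, f(m₇)=-42.501223.
h·[f(m₁) + f(m₂) + f(m₃) + f(m₄) + f(m₅) + f(m₆) + f(m₇)] = 0.428571·(-40.470663) = -17.3446.

-17.3446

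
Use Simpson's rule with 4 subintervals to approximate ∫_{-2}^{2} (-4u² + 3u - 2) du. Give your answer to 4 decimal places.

h = (2 − (-2))/4 = 1.
Nodes u₀,…,u₄ = -2, -1, 0, 1, 2.
f(u) = -4u² + 3u - 2: f₀=-24, f₁=-9, f₂=-2, f₃=-3, f₄=-12.
(h/3)·[f₀ + 4f₁ + 2f₂ + 4f₃ + f₄] = 0.333333·(-88) = -29.3333.

-29.3333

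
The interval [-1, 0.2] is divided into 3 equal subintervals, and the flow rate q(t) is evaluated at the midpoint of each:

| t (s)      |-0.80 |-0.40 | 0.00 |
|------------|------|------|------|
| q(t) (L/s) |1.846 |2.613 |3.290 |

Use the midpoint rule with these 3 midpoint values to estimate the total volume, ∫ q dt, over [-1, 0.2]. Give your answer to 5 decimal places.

h = 0.4, n = 3.
h·[y(m₁) + y(m₂) + y(m₃)] = 0.4·(7.749) = 3.09960.

3.09960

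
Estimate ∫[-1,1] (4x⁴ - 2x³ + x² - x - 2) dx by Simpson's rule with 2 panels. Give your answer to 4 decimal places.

-0.6667

h = (1 − (-1))/2 = 1.
Nodes x₀,…,x₂ = -1, 0, 1.
f(x) = 4x⁴ - 2x³ + x² - x - 2: f₀=6, f₁=-2, f₂=0.
(h/3)·[f₀ + 4f₁ + f₂] = 0.333333·(-2) = -0.6667.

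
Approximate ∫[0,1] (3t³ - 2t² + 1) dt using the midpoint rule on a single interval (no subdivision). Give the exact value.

0.875

M = (b−a)·f(0.5) = 1·(0.875) = 0.875.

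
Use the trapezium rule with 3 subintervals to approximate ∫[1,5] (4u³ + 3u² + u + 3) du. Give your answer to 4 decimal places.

h = (5 − 1)/3 = 1.333333.
Nodes u₀,…,u₃ = 1, 2.333333, 3.666667, 5.
f(u) = 4u³ + 3u² + u + 3: f₀=11, f₁=72.481481, f₂=244.185185, f₃=583.
(h/2)·[f₀ + 2f₁ + 2f₂ + f₃] = 0.666667·(1227.333333) = 818.2222.

818.2222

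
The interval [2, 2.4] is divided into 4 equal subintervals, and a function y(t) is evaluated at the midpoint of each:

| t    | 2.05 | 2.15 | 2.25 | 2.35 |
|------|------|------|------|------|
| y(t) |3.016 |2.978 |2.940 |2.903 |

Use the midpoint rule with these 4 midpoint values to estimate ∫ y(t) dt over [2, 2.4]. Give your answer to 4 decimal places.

h = 0.1, n = 4.
h·[y(m₁) + y(m₂) + y(m₃) + y(m₄)] = 0.1·(11.837) = 1.1837.

1.1837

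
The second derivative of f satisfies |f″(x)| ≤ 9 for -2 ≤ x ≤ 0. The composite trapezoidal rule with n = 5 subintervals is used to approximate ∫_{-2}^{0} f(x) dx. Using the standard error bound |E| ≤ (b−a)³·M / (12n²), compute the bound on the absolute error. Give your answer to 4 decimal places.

|E| ≤ (2)³·9 / (12·5²) = 72/300 = 0.2400.

0.2400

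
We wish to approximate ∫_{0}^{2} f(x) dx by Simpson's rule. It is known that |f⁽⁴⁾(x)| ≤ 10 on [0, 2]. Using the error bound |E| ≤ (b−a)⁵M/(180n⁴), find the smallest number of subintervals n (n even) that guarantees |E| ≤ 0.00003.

Need 320/(180n⁴) ≤ 0.00003.
n⁴ ≥ 320/(180·0.00003) = 59259.3 ⇒ n ≥ 15.6023, so the smallest even n is 16. (n must be even for Simpson's rule.)

16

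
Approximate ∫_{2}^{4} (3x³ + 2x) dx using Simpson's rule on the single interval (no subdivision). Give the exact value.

S = (b−a)/6 · [f(2) + 4f(3) + f(4)] = 0.333333·[28 + 4·87 + 200] = 192.

192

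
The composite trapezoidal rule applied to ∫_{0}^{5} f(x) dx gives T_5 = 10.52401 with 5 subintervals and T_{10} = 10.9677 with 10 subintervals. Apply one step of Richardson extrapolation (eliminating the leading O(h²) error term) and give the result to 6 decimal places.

11.115597

R = (4·T_{10} − T_5) / 3 = (4·10.9677 − 10.52401)/3 = (33.34679)/3 = 11.115597.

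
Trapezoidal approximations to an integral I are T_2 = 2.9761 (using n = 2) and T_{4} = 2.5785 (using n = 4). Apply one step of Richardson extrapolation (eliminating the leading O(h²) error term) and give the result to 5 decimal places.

R = (4·T_{4} − T_2) / 3 = (4·2.5785 − 2.9761)/3 = (7.3379)/3 = 2.44597.

2.44597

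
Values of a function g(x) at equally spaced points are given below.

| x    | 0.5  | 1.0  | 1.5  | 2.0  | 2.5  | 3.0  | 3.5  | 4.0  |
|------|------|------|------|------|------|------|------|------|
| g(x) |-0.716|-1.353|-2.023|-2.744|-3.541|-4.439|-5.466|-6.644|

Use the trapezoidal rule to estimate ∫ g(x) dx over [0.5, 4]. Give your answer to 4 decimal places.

h = 0.5, n = 7.
(h/2)·[y₀ + 2y₁ + 2y₂ + 2y₃ + 2y₄ + 2y₅ + 2y₆ + y₇] = 0.25·(-46.492) = -11.6230.

-11.6230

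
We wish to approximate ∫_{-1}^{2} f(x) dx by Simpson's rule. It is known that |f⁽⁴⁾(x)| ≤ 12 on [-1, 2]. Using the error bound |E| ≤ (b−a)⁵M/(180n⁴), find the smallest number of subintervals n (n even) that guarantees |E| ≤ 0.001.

12

Need 2916/(180n⁴) ≤ 0.001.
n⁴ ≥ 2916/(180·0.001) = 16200 ⇒ n ≥ 11.2818, so the smallest even n is 12. (n must be even for Simpson's rule.)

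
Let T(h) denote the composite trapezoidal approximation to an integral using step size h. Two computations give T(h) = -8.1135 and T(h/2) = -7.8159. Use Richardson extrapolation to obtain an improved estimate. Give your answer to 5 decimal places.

-7.71670

R = (4·T(h/2) − T(h)) / 3 = (4·(-7.8159) − (-8.1135))/3 = (-23.1501)/3 = -7.71670.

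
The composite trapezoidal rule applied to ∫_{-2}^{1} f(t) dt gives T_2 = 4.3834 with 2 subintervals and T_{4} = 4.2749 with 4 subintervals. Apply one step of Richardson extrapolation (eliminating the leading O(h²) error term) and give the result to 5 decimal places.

4.23873

R = (4·T_{4} − T_2) / 3 = (4·4.2749 − 4.3834)/3 = (12.7162)/3 = 4.23873.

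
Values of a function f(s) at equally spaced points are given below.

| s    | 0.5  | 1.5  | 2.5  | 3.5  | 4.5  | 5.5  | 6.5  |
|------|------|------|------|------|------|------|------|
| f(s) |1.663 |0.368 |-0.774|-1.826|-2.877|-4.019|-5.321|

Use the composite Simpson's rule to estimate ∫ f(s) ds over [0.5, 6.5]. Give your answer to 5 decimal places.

h = 1, n = 6.
(h/3)·[y₀ + 4y₁ + 2y₂ + 4y₃ + 2y₄ + 4y₅ + y₆] = 0.333333·(-32.868) = -10.95600.

-10.95600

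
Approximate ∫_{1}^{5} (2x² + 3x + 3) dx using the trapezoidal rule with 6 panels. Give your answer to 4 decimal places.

h = (5 − 1)/6 = 0.666667.
Nodes x₀,…,x₆ = 1, 1.666667, 2.333333, 3, 3.666667, 4.333333, 5.
f(x) = 2x² + 3x + 3: f₀=8, f₁=13.555556, f₂=20.888889, f₃=30, f₄=40.888889, f₅=53.555556, f₆=68.
(h/2)·[f₀ + 2f₁ + 2f₂ + 2f₃ + 2f₄ + 2f₅ + f₆] = 0.333333·(393.777778) = 131.2593.

131.2593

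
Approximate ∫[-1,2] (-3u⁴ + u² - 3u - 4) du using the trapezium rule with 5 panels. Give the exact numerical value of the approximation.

h = (2 − (-1))/5 = 0.6.
Nodes u₀,…,u₅ = -1, -0.4, 0.2, 0.8, 1.4, 2.
f(u) = -3u⁴ + u² - 3u - 4: f₀=-3, f₁=-2.7168, f₂=-4.5648, f₃=-6.9888, f₄=-17.7648, f₅=-54.
(h/2)·[f₀ + 2f₁ + 2f₂ + 2f₃ + 2f₄ + f₅] = 0.3·(-121.0704) = -36.32112.

-36.32112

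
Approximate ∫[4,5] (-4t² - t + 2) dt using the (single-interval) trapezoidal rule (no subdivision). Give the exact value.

-84.5

T = (b−a)/2 · [f(4) + f(5)] = 0.5·[(-66) + (-103)] = -84.5.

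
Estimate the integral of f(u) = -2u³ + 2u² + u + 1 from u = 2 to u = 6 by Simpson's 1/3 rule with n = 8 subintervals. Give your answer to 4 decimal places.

-481.3333

h = (6 − 2)/8 = 0.5.
Nodes u₀,…,u₈ = 2, 2.5, 3, 3.5, 4, 4.5, 5, 5.5, 6.
f(u) = -2u³ + 2u² + u + 1: f₀=-5, f₁=-15.25, f₂=-32, f₃=-56.75, f₄=-91, f₅=-136.25, f₆=-194, f₇=-265.75, f₈=-353.
(h/3)·[f₀ + 4f₁ + 2f₂ + 4f₃ + 2f₄ + 4f₅ + 2f₆ + 4f₇ + f₈] = 0.166667·(-2888) = -481.3333.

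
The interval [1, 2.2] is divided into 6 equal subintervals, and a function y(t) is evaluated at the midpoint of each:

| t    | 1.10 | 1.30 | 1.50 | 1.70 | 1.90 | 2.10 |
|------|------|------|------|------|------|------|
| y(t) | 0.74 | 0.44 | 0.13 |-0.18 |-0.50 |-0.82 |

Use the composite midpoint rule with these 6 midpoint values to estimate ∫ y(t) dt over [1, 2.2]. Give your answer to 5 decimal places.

-0.03800

h = 0.2, n = 6.
h·[y(m₁) + y(m₂) + y(m₃) + y(m₄) + y(m₅) + y(m₆)] = 0.2·(-0.19) = -0.03800.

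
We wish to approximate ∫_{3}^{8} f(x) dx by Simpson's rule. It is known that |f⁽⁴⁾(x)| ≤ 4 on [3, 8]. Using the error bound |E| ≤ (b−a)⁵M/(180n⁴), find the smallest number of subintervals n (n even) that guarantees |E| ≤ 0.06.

6

Need 12500/(180n⁴) ≤ 0.06.
n⁴ ≥ 12500/(180·0.06) = 1157.41 ⇒ n ≥ 5.8327, so the smallest even n is 6. (n must be even for Simpson's rule.)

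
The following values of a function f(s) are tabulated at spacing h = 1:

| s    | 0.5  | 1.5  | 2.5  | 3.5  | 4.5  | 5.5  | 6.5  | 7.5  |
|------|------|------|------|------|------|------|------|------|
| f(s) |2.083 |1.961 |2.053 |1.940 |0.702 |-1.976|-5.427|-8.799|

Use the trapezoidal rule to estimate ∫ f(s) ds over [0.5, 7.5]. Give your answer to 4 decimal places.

-4.1050

h = 1, n = 7.
(h/2)·[y₀ + 2y₁ + 2y₂ + 2y₃ + 2y₄ + 2y₅ + 2y₆ + y₇] = 0.5·(-8.210) = -4.1050.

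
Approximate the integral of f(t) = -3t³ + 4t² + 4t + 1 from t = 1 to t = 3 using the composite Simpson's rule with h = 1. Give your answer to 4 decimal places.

-7.3333

h = (3 − 1)/2 = 1.
Nodes t₀,…,t₂ = 1, 2, 3.
f(t) = -3t³ + 4t² + 4t + 1: f₀=6, f₁=1, f₂=-32.
(h/3)·[f₀ + 4f₁ + f₂] = 0.333333·(-22) = -7.3333.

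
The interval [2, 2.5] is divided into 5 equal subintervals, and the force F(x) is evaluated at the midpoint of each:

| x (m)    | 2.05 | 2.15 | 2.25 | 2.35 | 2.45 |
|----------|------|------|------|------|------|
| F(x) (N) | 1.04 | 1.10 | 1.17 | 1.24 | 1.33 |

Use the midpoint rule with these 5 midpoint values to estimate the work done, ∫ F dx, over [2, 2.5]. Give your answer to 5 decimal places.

0.58800

h = 0.1, n = 5.
h·[y(m₁) + y(m₂) + y(m₃) + y(m₄) + y(m₅)] = 0.1·(5.88) = 0.58800.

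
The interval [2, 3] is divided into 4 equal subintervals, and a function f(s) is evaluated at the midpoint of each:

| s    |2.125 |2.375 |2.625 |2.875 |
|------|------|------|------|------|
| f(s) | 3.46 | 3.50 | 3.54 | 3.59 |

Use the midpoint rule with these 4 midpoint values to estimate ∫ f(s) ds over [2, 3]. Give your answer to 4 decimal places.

3.5225

h = 0.25, n = 4.
h·[y(m₁) + y(m₂) + y(m₃) + y(m₄)] = 0.25·(14.09) = 3.5225.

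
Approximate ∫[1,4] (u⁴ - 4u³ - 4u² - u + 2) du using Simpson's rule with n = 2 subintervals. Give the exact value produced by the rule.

-133.875

h = (4 − 1)/2 = 1.5.
Nodes u₀,…,u₂ = 1, 2.5, 4.
f(u) = u⁴ - 4u³ - 4u² - u + 2: f₀=-6, f₁=-48.9375, f₂=-66.
(h/3)·[f₀ + 4f₁ + f₂] = 0.5·(-267.75) = -133.875.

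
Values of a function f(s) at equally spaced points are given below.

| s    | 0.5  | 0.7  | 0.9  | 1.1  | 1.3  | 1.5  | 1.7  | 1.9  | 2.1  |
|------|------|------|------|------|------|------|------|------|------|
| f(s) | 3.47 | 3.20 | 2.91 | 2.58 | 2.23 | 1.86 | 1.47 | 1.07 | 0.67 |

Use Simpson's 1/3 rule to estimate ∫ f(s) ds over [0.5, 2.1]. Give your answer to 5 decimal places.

3.48000

h = 0.2, n = 8.
(h/3)·[y₀ + 4y₁ + 2y₂ + 4y₃ + 2y₄ + 4y₅ + 2y₆ + 4y₇ + y₈] = 0.066667·(52.20) = 3.48000.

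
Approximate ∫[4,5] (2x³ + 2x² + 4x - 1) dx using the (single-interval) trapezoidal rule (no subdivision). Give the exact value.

247

T = (b−a)/2 · [f(4) + f(5)] = 0.5·[175 + 319] = 247.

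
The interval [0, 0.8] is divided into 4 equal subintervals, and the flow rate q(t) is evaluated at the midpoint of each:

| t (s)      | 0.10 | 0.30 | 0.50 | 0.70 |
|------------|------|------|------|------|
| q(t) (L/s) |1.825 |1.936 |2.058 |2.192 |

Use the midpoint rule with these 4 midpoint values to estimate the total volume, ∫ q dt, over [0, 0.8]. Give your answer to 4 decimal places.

1.6022

h = 0.2, n = 4.
h·[y(m₁) + y(m₂) + y(m₃) + y(m₄)] = 0.2·(8.011) = 1.6022.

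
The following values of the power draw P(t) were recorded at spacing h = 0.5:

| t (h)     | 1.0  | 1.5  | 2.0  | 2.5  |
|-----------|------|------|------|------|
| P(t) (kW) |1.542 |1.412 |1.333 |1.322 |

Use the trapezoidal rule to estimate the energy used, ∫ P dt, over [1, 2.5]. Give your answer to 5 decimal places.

h = 0.5, n = 3.
(h/2)·[y₀ + 2y₁ + 2y₂ + y₃] = 0.25·(8.354) = 2.08850.

2.08850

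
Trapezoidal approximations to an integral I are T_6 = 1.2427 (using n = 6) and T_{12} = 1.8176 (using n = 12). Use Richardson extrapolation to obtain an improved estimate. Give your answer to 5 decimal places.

2.00923

R = (4·T_{12} − T_6) / 3 = (4·1.8176 − 1.2427)/3 = (6.0277)/3 = 2.00923.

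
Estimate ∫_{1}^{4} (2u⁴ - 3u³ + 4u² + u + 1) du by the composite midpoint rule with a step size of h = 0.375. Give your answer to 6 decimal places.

310.150726

h = (4 − 1)/8 = 0.375.
Midpoints m₁,…,m₈ = 1.1875, 1.5625, 1.9375, 2.3125, 2.6875, 3.0625, 3.4375, 3.8125.
f(m₁)=6.781524658203125, f(m₂)=12.804962158203125, f(m₃)=24.317169189453125, f(m₄)=44.798614501953125, f(m₅)=78.678985595703125, f(m₆)=131.337188720703125, f(m₇)=209.101348876953125, f(m₈)=319.248809814453125.
h·[f(m₁) + f(m₂) + f(m₃) + f(m₄) + f(m₅) + f(m₆) + f(m₇) + f(m₈)] = 0.375·(827.068603515625) = 310.150726.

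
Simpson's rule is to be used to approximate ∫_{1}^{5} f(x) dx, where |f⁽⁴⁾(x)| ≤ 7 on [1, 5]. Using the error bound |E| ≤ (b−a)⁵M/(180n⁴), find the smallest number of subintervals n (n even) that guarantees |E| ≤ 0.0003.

20

Need 7168/(180n⁴) ≤ 0.0003.
n⁴ ≥ 7168/(180·0.0003) = 132741 ⇒ n ≥ 19.0876, so the smallest even n is 20. (n must be even for Simpson's rule.)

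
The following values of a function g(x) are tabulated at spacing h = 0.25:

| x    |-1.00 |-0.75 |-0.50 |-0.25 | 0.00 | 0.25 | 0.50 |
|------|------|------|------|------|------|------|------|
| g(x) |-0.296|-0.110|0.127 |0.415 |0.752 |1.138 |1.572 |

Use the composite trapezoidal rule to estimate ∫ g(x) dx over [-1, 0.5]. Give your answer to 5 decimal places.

h = 0.25, n = 6.
(h/2)·[y₀ + 2y₁ + 2y₂ + 2y₃ + 2y₄ + 2y₅ + y₆] = 0.125·(5.920) = 0.74000.

0.74000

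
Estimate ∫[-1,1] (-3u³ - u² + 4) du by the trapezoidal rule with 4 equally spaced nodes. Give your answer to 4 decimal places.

7.1852

h = (1 − (-1))/3 = 0.666667.
Nodes u₀,…,u₃ = -1, -0.333333, 0.333333, 1.
f(u) = -3u³ - u² + 4: f₀=6, f₁=4, f₂=3.777778, f₃=0.
(h/2)·[f₀ + 2f₁ + 2f₂ + f₃] = 0.333333·(21.555556) = 7.1852.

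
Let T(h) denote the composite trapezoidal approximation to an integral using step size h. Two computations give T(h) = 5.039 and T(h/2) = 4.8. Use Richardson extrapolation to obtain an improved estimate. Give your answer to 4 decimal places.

4.7203

R = (4·T(h/2) − T(h)) / 3 = (4·4.8 − 5.039)/3 = (14.161)/3 = 4.7203.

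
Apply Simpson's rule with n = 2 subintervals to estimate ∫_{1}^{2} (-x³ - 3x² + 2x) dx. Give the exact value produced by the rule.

h = (2 − 1)/2 = 0.5.
Nodes x₀,…,x₂ = 1, 1.5, 2.
f(x) = -x³ - 3x² + 2x: f₀=-2, f₁=-7.125, f₂=-16.
(h/3)·[f₀ + 4f₁ + f₂] = 0.166667·(-46.5) = -7.75.

-7.75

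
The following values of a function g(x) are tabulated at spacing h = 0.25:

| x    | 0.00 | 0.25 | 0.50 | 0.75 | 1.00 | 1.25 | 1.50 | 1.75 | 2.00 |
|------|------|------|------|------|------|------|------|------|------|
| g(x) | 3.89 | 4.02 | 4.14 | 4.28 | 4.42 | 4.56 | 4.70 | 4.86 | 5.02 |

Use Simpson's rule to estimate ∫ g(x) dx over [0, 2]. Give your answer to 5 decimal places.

8.85917

h = 0.25, n = 8.
(h/3)·[y₀ + 4y₁ + 2y₂ + 4y₃ + 2y₄ + 4y₅ + 2y₆ + 4y₇ + y₈] = 0.083333·(106.31) = 8.85917.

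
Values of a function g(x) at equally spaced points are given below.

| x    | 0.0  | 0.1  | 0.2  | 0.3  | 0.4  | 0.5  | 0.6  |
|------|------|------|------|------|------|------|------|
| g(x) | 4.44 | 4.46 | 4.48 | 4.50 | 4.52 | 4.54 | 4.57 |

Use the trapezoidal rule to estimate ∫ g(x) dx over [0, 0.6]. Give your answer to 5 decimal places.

h = 0.1, n = 6.
(h/2)·[y₀ + 2y₁ + 2y₂ + 2y₃ + 2y₄ + 2y₅ + y₆] = 0.05·(54.01) = 2.70050.

2.70050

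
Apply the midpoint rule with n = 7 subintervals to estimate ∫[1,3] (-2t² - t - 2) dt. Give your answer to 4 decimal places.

-25.3061

h = (3 − 1)/7 = 0.285714.
Midpoints m₁,…,m₇ = 1.142857, 1.428571, 1.714286, 2, 2.285714, 2.571429, 2.857143.
f(m₁)=-5.755102, f(m₂)=-7.510204, f(m₃)=-9.591837, f(m₄)=-12, f(m₅)=-14.734694, f(m₆)=-17.795918, f(m₇)=-21.183673.
h·[f(m₁) + f(m₂) + f(m₃) + f(m₄) + f(m₅) + f(m₆) + f(m₇)] = 0.285714·(-88.571429) = -25.3061.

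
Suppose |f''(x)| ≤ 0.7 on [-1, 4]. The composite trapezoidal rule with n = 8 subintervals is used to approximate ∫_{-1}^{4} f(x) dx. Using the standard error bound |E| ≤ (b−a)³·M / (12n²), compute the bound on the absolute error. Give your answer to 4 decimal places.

0.1139

|E| ≤ (5)³·0.7 / (12·8²) = 87.5/768 = 0.1139.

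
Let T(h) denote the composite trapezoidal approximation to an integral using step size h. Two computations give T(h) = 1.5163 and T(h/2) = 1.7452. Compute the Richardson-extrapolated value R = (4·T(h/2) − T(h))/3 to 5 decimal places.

R = (4·T(h/2) − T(h)) / 3 = (4·1.7452 − 1.5163)/3 = (5.4645)/3 = 1.82150.

1.82150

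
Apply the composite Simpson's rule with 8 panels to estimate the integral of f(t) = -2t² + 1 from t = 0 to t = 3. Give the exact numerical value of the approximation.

h = (3 − 0)/8 = 0.375.
Nodes t₀,…,t₈ = 0, 0.375, 0.75, 1.125, 1.5, 1.875, 2.25, 2.625, 3.
f(t) = -2t² + 1: f₀=1, f₁=0.71875, f₂=-0.125, f₃=-1.53125, f₄=-3.5, f₅=-6.03125, f₆=-9.125, f₇=-12.78125, f₈=-17.
(h/3)·[f₀ + 4f₁ + 2f₂ + 4f₃ + 2f₄ + 4f₅ + 2f₆ + 4f₇ + f₈] = 0.125·(-120) = -15.

-15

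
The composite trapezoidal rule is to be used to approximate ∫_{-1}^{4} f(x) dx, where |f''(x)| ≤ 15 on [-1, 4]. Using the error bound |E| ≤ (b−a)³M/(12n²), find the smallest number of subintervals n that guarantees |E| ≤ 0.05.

Need 1875/(12n²) ≤ 0.05.
n² ≥ 1875/(12·0.05) = 3125 ⇒ n ≥ 55.9017, so the smallest n is 56.

56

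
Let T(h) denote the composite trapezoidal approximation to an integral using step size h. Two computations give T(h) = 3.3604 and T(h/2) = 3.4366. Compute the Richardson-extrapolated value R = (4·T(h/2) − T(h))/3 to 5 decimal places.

3.46200

R = (4·T(h/2) − T(h)) / 3 = (4·3.4366 − 3.3604)/3 = (10.3860)/3 = 3.46200.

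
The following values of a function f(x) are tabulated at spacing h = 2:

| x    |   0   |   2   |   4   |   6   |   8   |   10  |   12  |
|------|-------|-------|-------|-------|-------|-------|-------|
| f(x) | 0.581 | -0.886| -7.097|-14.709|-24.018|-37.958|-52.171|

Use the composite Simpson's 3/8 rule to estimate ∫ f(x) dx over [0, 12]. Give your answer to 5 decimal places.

-218.16375

h = 2, n = 6.
(3h/8)·[y₀ + 3y₁ + 3y₂ + 2y₃ + 3y₄ + 3y₅ + y₆] = 0.75·(-290.885) = -218.16375.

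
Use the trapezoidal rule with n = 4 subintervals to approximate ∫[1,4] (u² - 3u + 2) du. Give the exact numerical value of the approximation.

4.78125

h = (4 − 1)/4 = 0.75.
Nodes u₀,…,u₄ = 1, 1.75, 2.5, 3.25, 4.
f(u) = u² - 3u + 2: f₀=0, f₁=-0.1875, f₂=0.75, f₃=2.8125, f₄=6.
(h/2)·[f₀ + 2f₁ + 2f₂ + 2f₃ + f₄] = 0.375·(12.75) = 4.78125.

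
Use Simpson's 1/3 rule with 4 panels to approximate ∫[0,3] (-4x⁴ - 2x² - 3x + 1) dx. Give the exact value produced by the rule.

-223.40625

h = (3 − 0)/4 = 0.75.
Nodes x₀,…,x₄ = 0, 0.75, 1.5, 2.25, 3.
f(x) = -4x⁴ - 2x² - 3x + 1: f₀=1, f₁=-3.640625, f₂=-28.25, f₃=-118.390625, f₄=-350.
(h/3)·[f₀ + 4f₁ + 2f₂ + 4f₃ + f₄] = 0.25·(-893.625) = -223.40625.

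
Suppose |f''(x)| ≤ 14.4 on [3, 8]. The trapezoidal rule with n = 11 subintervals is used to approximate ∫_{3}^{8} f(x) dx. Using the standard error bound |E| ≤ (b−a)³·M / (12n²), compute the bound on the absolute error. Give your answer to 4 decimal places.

|E| ≤ (5)³·14.4 / (12·11²) = 1800/1452 = 1.2397.

1.2397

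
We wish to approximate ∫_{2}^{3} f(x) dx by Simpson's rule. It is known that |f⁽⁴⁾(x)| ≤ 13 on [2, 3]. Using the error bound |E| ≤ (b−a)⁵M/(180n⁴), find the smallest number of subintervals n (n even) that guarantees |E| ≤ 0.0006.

4

Need 13/(180n⁴) ≤ 0.0006.
n⁴ ≥ 13/(180·0.0006) = 120.37 ⇒ n ≥ 3.3123, so the smallest even n is 4. (n must be even for Simpson's rule.)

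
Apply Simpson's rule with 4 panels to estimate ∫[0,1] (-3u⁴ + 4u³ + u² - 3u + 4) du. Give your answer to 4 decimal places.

3.2318

h = (1 − 0)/4 = 0.25.
Nodes u₀,…,u₄ = 0, 0.25, 0.5, 0.75, 1.
f(u) = -3u⁴ + 4u³ + u² - 3u + 4: f₀=4, f₁=3.36328125, f₂=3.0625, f₃=3.05078125, f₄=3.
(h/3)·[f₀ + 4f₁ + 2f₂ + 4f₃ + f₄] = 0.083333·(38.78125) = 3.2318.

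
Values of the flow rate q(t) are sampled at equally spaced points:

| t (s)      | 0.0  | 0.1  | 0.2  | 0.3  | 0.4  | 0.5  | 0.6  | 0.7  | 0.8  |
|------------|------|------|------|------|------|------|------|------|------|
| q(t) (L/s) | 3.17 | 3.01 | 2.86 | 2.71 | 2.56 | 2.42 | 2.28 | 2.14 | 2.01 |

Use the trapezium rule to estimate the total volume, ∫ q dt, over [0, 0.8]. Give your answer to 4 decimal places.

h = 0.1, n = 8.
(h/2)·[y₀ + 2y₁ + 2y₂ + 2y₃ + 2y₄ + 2y₅ + 2y₆ + 2y₇ + y₈] = 0.05·(41.14) = 2.0570.

2.0570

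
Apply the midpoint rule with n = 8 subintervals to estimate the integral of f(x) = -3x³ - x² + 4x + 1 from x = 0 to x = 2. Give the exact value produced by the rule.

-4.5625

h = (2 − 0)/8 = 0.25.
Midpoints m₁,…,m₈ = 0.125, 0.375, 0.625, 0.875, 1.125, 1.375, 1.625, 1.875.
f(m₁)=1.478515625, f(m₂)=2.201171875, f(m₃)=2.376953125, f(m₄)=1.724609375, f(m₅)=-0.037109375, f(m₆)=-3.189453125, f(m₇)=-8.013671875, f(m₈)=-14.791015625.
h·[f(m₁) + f(m₂) + f(m₃) + f(m₄) + f(m₅) + f(m₆) + f(m₇) + f(m₈)] = 0.25·(-18.25) = -4.5625.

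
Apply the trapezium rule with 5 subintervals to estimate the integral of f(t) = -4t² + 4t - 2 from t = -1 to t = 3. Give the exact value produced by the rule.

h = (3 − (-1))/5 = 0.8.
Nodes t₀,…,t₅ = -1, -0.2, 0.6, 1.4, 2.2, 3.
f(t) = -4t² + 4t - 2: f₀=-10, f₁=-2.96, f₂=-1.04, f₃=-4.24, f₄=-12.56, f₅=-26.
(h/2)·[f₀ + 2f₁ + 2f₂ + 2f₃ + 2f₄ + f₅] = 0.4·(-77.6) = -31.04.

-31.04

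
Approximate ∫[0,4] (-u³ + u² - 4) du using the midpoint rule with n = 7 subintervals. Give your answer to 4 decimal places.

h = (4 − 0)/7 = 0.571429.
Midpoints m₁,…,m₇ = 0.285714, 0.857143, 1.428571, 2, 2.571429, 3.142857, 3.714286.
f(m₁)=-3.941691, f(m₂)=-3.895044, f(m₃)=-4.874636, f(m₄)=-8, f(m₅)=-14.390671, f(m₆)=-25.166181, f(m₇)=-41.446064.
h·[f(m₁) + f(m₂) + f(m₃) + f(m₄) + f(m₅) + f(m₆) + f(m₇)] = 0.571429·(-101.714286) = -58.1224.

-58.1224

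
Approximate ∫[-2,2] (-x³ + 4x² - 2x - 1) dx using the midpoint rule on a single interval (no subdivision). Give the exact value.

M = (b−a)·f(0) = 4·(-1) = -4.

-4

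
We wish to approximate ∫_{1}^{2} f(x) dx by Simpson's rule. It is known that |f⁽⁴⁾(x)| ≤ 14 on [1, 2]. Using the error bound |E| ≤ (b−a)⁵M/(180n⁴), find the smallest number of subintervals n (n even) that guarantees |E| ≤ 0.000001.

18

Need 14/(180n⁴) ≤ 0.000001.
n⁴ ≥ 14/(180·0.000001) = 77777.8 ⇒ n ≥ 16.6999, so the smallest even n is 18. (n must be even for Simpson's rule.)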